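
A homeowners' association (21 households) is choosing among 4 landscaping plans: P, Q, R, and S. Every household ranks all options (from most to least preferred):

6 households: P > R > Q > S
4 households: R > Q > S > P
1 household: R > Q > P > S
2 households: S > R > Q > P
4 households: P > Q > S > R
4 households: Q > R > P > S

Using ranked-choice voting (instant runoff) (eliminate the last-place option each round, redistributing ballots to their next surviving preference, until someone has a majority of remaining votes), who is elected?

Round 1: P 10, Q 4, R 5, S 2. Eliminate S.
Round 2: P 10, Q 4, R 7. Eliminate Q.
Round 3: P 10, R 11. R has a majority.

R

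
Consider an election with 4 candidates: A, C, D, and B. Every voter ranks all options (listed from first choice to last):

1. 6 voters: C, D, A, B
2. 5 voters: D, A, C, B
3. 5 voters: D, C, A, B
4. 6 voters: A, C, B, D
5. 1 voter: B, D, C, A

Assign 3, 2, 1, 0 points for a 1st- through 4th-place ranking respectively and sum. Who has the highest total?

A: 6·1 + 5·2 + 5·1 + 6·3 + 1·0 = 39
C: 6·3 + 5·1 + 5·2 + 6·2 + 1·1 = 46
D: 6·2 + 5·3 + 5·3 + 6·0 + 1·2 = 44
B: 6·0 + 5·0 + 5·0 + 6·1 + 1·3 = 9
C has the highest Borda score (46).

C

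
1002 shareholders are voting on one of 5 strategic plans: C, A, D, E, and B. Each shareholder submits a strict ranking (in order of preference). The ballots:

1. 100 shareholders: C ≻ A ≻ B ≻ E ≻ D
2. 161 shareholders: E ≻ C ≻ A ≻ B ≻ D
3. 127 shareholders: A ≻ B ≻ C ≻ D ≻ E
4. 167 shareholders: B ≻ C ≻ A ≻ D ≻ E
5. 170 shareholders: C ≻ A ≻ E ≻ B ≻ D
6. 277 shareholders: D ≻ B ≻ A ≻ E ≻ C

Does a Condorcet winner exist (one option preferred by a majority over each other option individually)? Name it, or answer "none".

none

Checking pairwise contests:
B beats C 571–431.
C beats A 598–404.
C beats D 725–277.
C beats E 564–438.
A beats B 558–444.
Every option loses at least one head-to-head, so there is no Condorcet winner.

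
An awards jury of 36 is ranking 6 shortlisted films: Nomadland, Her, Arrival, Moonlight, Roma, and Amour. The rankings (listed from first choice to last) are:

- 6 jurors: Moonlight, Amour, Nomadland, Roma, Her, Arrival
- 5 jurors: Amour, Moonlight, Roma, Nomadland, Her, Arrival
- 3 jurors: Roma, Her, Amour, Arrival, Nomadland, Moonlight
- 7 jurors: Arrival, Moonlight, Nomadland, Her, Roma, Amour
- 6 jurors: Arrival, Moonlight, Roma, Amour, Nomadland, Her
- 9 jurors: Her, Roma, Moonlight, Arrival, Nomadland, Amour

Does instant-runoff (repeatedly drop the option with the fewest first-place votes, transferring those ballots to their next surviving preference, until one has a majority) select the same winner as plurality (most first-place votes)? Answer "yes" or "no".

no

Instant-runoff — R1 Nomadland 0, Her 9, Arrival 13, Moonlight 6, Roma 3, Amour 5 (Nomadland out); R2 Her 9, Arrival 13, Moonlight 6, Roma 3, Amour 5 (Roma out); R3 Her 12, Arrival 13, Moonlight 6, Amour 5 (Amour out); R4 Her 12, Arrival 13, Moonlight 11 (Moonlight out); R5 Her 23, Arrival 13 (Her winner). Winner: Her.
Plurality — first-place votes: Nomadland 0, Her 9, Arrival 13, Moonlight 6, Roma 3, Amour 5. Winner: Arrival.
The two methods disagree.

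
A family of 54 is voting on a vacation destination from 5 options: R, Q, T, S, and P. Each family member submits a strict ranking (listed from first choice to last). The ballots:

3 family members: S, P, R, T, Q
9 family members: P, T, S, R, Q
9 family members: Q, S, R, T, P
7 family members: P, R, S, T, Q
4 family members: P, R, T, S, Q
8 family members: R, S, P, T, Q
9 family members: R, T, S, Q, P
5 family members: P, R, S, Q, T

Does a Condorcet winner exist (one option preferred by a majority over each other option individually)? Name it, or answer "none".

none

Checking pairwise contests:
P beats R 28–26.
R beats Q 45–9.
R beats T 45–9.
R beats S 33–21.
S beats P 29–25.
Every option loses at least one head-to-head, so there is no Condorcet winner.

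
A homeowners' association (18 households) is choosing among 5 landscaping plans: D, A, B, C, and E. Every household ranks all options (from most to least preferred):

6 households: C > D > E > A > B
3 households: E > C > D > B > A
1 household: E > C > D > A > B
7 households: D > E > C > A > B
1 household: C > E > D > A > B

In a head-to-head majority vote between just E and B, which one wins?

Voters preferring E to B: 18; preferring B to E: 0.
E wins the head-to-head.

E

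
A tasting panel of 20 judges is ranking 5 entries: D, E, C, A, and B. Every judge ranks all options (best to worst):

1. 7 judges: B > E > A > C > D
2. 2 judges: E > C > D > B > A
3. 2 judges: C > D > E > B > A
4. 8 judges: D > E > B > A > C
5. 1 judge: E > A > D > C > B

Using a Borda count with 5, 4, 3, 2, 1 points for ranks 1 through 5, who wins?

E

D: 7·1 + 2·3 + 2·4 + 8·5 + 1·3 = 64
E: 7·4 + 2·5 + 2·3 + 8·4 + 1·5 = 81
C: 7·2 + 2·4 + 2·5 + 8·1 + 1·2 = 42
A: 7·3 + 2·1 + 2·1 + 8·2 + 1·4 = 45
B: 7·5 + 2·2 + 2·2 + 8·3 + 1·1 = 68
E has the highest Borda score (81).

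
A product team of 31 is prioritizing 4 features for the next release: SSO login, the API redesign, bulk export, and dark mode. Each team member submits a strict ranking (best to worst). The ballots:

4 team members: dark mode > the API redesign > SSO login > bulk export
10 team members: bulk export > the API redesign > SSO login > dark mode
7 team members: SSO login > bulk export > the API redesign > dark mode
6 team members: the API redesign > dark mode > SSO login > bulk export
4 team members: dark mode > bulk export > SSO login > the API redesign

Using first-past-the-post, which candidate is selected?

First-place votes: SSO login 7, the API redesign 6, bulk export 10, dark mode 8.
bulk export has the most first-place votes.

bulk export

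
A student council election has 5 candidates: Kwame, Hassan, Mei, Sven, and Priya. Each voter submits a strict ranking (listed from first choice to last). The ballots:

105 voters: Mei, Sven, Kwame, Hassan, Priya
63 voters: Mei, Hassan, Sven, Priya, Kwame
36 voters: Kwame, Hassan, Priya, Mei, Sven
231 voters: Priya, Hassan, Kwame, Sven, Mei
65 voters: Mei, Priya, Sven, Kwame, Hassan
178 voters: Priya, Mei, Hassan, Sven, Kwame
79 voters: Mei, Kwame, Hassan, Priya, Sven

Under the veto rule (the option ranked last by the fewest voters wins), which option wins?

Hassan

Last-place votes: Kwame 241, Hassan 65, Mei 231, Sven 115, Priya 105.
Hassan is ranked last by the fewest voters, so Hassan wins.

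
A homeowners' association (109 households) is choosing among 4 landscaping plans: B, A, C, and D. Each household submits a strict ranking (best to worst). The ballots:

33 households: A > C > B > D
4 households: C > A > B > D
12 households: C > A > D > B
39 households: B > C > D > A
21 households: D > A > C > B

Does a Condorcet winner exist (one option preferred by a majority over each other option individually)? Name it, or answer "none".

C

C vs B: 70–39 for C.
C vs A: 55–54 for C.
C vs D: 88–21 for C.
C beats every other option head-to-head.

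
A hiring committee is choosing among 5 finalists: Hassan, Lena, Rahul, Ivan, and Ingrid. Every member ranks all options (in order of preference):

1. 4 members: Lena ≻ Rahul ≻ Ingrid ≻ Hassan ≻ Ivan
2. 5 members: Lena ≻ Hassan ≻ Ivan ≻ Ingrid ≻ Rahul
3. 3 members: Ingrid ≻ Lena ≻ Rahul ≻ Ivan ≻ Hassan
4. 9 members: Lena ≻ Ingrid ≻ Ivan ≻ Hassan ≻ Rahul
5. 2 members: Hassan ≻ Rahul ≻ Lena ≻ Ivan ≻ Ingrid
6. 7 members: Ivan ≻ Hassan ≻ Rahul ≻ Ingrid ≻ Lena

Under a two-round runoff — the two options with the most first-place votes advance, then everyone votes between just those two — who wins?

Lena

Round 1 first-place votes: Hassan 2, Lena 18, Rahul 0, Ivan 7, Ingrid 3.
Lena and Ivan advance.
Runoff: Lena is preferred to Ivan by 23 voters; Ivan by 7.
Lena wins the runoff.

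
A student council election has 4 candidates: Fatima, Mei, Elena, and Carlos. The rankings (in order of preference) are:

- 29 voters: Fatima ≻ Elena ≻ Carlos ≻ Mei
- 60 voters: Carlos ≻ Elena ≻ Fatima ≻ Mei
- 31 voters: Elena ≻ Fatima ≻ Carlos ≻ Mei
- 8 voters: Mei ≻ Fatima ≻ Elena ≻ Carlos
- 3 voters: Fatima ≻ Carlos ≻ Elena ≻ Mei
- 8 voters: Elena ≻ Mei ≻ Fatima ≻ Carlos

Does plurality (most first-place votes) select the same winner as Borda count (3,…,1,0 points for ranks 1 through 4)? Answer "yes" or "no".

no

Plurality — first-place votes: Fatima 32, Mei 8, Elena 39, Carlos 60. Winner: Carlos.
Borda — scores: Fatima 242, Mei 40, Elena 306, Carlos 246. Winner: Elena.
The two methods disagree.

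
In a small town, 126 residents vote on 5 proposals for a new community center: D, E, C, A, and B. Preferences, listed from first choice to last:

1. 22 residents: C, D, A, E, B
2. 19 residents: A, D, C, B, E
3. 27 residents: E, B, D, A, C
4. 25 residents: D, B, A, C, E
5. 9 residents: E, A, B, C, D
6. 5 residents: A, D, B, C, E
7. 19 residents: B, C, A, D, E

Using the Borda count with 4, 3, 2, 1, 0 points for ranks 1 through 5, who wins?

D: 22·3 + 19·3 + 27·2 + 25·4 + 9·0 + 5·3 + 19·1 = 311
E: 22·1 + 19·0 + 27·4 + 25·0 + 9·4 + 5·0 + 19·0 = 166
C: 22·4 + 19·2 + 27·0 + 25·1 + 9·1 + 5·1 + 19·3 = 222
A: 22·2 + 19·4 + 27·1 + 25·2 + 9·3 + 5·4 + 19·2 = 282
B: 22·0 + 19·1 + 27·3 + 25·3 + 9·2 + 5·2 + 19·4 = 279
D has the highest Borda score (311).

D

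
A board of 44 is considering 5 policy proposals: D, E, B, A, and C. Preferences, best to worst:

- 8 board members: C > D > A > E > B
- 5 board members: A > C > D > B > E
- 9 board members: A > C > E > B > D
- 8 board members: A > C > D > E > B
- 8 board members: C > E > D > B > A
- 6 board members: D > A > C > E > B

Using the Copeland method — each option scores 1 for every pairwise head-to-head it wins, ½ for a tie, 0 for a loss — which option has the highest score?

D: beats E and B; ties A; loses to C → score 2.5.
E: beats B; loses to D, A, and C → score 1.
B: loses to D, E, A, and C → score 0.
A: beats E, B, and C; ties D → score 3.5.
C: beats D, E, and B; loses to A → score 3.
A has the best pairwise record.

A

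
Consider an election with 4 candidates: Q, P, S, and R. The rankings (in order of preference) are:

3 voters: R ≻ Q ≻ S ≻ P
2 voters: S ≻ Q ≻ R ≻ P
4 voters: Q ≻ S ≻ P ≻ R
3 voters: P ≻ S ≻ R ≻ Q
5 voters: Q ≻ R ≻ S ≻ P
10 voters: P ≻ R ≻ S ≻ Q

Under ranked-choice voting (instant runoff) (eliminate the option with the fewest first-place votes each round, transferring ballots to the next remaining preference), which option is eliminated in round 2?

Round 1: Q 9, P 13, S 2, R 3. Eliminate S.
Round 2: Q 11, P 13, R 3. Eliminate R.

R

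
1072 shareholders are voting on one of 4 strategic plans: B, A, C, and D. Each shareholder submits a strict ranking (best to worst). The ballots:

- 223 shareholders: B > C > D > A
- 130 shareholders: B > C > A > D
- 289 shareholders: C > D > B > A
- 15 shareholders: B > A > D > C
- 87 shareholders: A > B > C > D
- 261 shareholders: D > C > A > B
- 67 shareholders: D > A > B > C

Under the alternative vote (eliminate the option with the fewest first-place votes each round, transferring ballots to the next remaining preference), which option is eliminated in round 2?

C

Round 1: B 368, A 87, C 289, D 328. Eliminate A.
Round 2: B 455, C 289, D 328. Eliminate C.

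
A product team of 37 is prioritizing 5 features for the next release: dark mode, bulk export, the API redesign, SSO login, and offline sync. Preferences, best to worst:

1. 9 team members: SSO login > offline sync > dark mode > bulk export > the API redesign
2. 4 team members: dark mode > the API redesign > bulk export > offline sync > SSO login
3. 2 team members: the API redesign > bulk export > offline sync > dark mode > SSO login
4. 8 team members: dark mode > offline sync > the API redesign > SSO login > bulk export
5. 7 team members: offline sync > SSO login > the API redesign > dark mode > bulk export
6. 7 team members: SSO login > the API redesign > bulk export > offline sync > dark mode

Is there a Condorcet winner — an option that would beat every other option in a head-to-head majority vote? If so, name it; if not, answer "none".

offline sync vs dark mode: 25–12 for offline sync.
offline sync vs bulk export: 24–13 for offline sync.
offline sync vs the API redesign: 24–13 for offline sync.
offline sync vs SSO login: 21–16 for offline sync.
offline sync beats every other option head-to-head.

offline sync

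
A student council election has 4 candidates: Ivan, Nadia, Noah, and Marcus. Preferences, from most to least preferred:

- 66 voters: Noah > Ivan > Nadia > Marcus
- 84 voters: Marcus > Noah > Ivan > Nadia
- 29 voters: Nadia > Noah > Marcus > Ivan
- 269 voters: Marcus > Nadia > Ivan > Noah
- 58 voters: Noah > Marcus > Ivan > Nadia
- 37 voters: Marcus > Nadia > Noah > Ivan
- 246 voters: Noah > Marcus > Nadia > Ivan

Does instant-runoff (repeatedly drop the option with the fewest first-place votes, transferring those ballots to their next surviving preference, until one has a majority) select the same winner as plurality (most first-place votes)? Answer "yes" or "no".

Instant-runoff — R1 Ivan 0, Nadia 29, Noah 370, Marcus 390 (Ivan out); R2 Nadia 29, Noah 370, Marcus 390 (Nadia out); R3 Noah 399, Marcus 390 (Noah winner). Winner: Noah.
Plurality — first-place votes: Ivan 0, Nadia 29, Noah 370, Marcus 390. Winner: Marcus.
The two methods disagree.

no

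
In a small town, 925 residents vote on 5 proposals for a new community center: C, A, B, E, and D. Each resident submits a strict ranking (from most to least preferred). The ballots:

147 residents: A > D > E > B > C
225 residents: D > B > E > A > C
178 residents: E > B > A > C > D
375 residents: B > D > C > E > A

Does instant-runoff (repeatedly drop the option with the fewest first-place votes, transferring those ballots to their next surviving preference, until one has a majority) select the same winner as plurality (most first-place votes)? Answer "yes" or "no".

Instant-runoff — R1 C 0, A 147, B 375, E 178, D 225 (C out); R2 A 147, B 375, E 178, D 225 (A out); R3 B 375, E 178, D 372 (E out); R4 B 553, D 372 (B winner). Winner: B.
Plurality — first-place votes: C 0, A 147, B 375, E 178, D 225. Winner: B.
The two methods agree.

yes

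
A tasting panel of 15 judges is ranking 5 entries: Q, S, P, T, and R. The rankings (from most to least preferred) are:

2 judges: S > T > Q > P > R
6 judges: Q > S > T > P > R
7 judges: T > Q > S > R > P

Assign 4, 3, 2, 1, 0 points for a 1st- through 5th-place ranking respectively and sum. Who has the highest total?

Q: 2·2 + 6·4 + 7·3 = 49
S: 2·4 + 6·3 + 7·2 = 40
P: 2·1 + 6·1 + 7·0 = 8
T: 2·3 + 6·2 + 7·4 = 46
R: 2·0 + 6·0 + 7·1 = 7
Q has the highest Borda score (49).

Q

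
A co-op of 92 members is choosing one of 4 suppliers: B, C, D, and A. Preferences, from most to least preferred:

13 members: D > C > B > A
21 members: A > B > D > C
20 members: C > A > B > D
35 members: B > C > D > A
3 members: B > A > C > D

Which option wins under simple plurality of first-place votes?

B

First-place votes: B 38, C 20, D 13, A 21.
B has the most first-place votes.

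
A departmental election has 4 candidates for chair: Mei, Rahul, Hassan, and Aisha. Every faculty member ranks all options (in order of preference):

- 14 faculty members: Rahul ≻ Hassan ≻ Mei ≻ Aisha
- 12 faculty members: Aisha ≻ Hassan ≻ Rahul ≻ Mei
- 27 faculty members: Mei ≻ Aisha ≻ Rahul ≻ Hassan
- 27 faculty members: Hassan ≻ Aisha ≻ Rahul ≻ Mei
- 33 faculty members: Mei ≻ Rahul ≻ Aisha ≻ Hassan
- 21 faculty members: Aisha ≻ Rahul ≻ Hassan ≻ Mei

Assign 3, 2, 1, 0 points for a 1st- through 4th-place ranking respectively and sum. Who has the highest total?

Aisha

Mei: 14·1 + 12·0 + 27·3 + 27·0 + 33·3 + 21·0 = 194
Rahul: 14·3 + 12·1 + 27·1 + 27·1 + 33·2 + 21·2 = 216
Hassan: 14·2 + 12·2 + 27·0 + 27·3 + 33·0 + 21·1 = 154
Aisha: 14·0 + 12·3 + 27·2 + 27·2 + 33·1 + 21·3 = 240
Aisha has the highest Borda score (240).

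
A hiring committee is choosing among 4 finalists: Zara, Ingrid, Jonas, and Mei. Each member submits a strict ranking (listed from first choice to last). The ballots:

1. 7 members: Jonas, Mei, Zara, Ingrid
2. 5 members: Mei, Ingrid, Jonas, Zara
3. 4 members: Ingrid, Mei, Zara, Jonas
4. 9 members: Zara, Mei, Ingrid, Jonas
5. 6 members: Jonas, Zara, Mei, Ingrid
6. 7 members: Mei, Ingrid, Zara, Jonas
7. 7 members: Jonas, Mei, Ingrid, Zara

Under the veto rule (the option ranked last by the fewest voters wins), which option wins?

Mei

Last-place votes: Zara 12, Ingrid 13, Jonas 20, Mei 0.
Mei is ranked last by the fewest voters, so Mei wins.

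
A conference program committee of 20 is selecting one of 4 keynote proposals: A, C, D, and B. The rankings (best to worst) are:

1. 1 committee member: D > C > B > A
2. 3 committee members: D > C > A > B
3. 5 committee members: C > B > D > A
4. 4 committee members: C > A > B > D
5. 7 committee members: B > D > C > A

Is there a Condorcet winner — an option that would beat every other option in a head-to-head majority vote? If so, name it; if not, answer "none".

none

Checking pairwise contests:
C beats A 20–0.
D beats C 11–9.
B beats D 16–4.
C beats B 13–7.
Every option loses at least one head-to-head, so there is no Condorcet winner.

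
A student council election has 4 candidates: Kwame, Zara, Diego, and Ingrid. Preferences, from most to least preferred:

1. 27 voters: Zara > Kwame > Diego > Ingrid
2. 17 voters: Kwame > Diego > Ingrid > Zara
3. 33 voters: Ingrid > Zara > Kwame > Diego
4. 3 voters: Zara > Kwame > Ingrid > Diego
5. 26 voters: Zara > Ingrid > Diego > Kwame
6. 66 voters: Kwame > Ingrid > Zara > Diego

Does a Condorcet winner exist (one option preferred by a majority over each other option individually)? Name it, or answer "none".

none

Checking pairwise contests:
Zara beats Kwame 89–83.
Ingrid beats Zara 116–56.
Kwame beats Diego 146–26.
Kwame beats Ingrid 113–59.
Every option loses at least one head-to-head, so there is no Condorcet winner.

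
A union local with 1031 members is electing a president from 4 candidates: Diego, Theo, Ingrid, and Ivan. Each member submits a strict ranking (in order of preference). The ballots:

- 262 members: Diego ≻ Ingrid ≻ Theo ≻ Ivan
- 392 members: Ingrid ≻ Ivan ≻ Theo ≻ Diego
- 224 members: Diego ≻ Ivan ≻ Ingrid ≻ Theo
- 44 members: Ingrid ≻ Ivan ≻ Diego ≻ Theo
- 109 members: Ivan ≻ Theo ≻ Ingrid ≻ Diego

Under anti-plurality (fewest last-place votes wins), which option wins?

Ingrid

Last-place votes: Diego 501, Theo 268, Ingrid 0, Ivan 262.
Ingrid is ranked last by the fewest voters, so Ingrid wins.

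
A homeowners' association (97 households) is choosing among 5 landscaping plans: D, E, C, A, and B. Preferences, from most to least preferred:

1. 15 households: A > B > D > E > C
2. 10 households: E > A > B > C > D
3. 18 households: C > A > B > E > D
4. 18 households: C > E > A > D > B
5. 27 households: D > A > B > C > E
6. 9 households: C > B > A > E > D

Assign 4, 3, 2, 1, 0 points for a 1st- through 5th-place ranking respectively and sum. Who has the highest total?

D: 15·2 + 10·0 + 18·0 + 18·1 + 27·4 + 9·0 = 156
E: 15·1 + 10·4 + 18·1 + 18·3 + 27·0 + 9·1 = 136
C: 15·0 + 10·1 + 18·4 + 18·4 + 27·1 + 9·4 = 217
A: 15·4 + 10·3 + 18·3 + 18·2 + 27·3 + 9·2 = 279
B: 15·3 + 10·2 + 18·2 + 18·0 + 27·2 + 9·3 = 182
A has the highest Borda score (279).

A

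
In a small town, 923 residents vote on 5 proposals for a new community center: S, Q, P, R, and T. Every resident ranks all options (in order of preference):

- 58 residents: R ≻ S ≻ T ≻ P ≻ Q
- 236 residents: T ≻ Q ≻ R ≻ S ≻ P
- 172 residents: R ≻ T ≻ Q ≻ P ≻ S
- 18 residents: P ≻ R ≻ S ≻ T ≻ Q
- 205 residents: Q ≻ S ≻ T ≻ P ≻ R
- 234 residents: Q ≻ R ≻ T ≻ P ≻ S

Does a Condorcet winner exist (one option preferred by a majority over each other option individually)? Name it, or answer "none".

Checking pairwise contests:
Q beats S 847–76.
T beats Q 484–439.
S beats P 499–424.
Q beats R 675–248.
R beats T 482–441.
Every option loses at least one head-to-head, so there is no Condorcet winner.

none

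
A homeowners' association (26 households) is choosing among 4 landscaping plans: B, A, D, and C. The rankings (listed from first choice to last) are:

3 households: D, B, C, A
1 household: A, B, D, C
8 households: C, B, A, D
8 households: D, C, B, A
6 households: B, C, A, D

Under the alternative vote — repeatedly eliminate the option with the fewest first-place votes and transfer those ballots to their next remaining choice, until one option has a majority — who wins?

C

Round 1: B 6, A 1, D 11, C 8. Eliminate A.
Round 2: B 7, D 11, C 8. Eliminate B.
Round 3: D 12, C 14. C has a majority.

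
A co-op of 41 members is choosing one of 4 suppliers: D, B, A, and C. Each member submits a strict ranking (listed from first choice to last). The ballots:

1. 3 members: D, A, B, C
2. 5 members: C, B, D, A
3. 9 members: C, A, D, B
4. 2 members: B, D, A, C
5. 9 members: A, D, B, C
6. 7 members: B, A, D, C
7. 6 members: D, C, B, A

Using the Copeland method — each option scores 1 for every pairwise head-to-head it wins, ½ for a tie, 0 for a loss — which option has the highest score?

A

D: beats B and C; loses to A → score 2.
B: beats C; loses to D and A → score 1.
A: beats D, B, and C → score 3.
C: loses to D, B, and A → score 0.
A has the best pairwise record.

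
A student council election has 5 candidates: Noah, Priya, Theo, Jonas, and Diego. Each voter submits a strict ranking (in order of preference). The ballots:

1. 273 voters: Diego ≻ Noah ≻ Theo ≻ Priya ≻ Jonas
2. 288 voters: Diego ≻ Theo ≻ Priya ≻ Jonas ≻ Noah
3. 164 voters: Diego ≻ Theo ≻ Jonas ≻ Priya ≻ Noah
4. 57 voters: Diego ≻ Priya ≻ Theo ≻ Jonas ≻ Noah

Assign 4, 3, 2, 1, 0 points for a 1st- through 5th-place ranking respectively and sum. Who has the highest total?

Diego

Noah: 273·3 + 288·0 + 164·0 + 57·0 = 819
Priya: 273·1 + 288·2 + 164·1 + 57·3 = 1184
Theo: 273·2 + 288·3 + 164·3 + 57·2 = 2016
Jonas: 273·0 + 288·1 + 164·2 + 57·1 = 673
Diego: 273·4 + 288·4 + 164·4 + 57·4 = 3128
Diego has the highest Borda score (3128).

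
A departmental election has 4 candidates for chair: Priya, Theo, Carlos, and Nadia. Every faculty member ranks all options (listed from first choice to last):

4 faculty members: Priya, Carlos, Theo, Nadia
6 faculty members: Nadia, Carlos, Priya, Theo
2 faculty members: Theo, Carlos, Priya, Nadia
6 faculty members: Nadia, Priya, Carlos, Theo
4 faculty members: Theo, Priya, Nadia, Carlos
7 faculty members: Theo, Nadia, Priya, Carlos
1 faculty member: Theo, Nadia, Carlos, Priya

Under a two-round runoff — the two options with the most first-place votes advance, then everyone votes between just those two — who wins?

Round 1 first-place votes: Priya 4, Theo 14, Carlos 0, Nadia 12.
Theo and Nadia advance.
Runoff: Theo is preferred to Nadia by 18 voters; Nadia by 12.
Theo wins the runoff.

Theo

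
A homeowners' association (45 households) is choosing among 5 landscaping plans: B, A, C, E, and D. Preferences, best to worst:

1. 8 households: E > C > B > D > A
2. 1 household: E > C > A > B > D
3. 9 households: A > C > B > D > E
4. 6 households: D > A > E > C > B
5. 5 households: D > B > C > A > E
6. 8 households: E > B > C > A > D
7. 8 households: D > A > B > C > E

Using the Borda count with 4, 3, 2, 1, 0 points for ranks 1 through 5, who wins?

C

B: 8·2 + 1·1 + 9·2 + 6·0 + 5·3 + 8·3 + 8·2 = 90
A: 8·0 + 1·2 + 9·4 + 6·3 + 5·1 + 8·1 + 8·3 = 93
C: 8·3 + 1·3 + 9·3 + 6·1 + 5·2 + 8·2 + 8·1 = 94
E: 8·4 + 1·4 + 9·0 + 6·2 + 5·0 + 8·4 + 8·0 = 80
D: 8·1 + 1·0 + 9·1 + 6·4 + 5·4 + 8·0 + 8·4 = 93
C has the highest Borda score (94).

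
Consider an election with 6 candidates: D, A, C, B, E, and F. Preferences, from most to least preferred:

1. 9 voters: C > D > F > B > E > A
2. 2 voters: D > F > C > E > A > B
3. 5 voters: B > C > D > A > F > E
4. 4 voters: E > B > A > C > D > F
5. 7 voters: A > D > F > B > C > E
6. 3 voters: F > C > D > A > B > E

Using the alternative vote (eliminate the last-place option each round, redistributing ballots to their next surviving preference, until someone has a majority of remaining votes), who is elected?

B

Round 1: D 2, A 7, C 9, B 5, E 4, F 3. Eliminate D.
Round 2: A 7, C 9, B 5, E 4, F 5. Eliminate E.
Round 3: A 7, C 9, B 9, F 5. Eliminate F.
Round 4: A 7, C 14, B 9. Eliminate A.
Round 5: C 14, B 16. B has a majority.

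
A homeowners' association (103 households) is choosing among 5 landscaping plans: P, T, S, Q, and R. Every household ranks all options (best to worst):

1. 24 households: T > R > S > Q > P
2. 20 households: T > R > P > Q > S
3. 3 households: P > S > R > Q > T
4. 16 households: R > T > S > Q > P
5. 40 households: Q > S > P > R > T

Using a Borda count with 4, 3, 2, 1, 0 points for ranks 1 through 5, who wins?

R

P: 24·0 + 20·2 + 3·4 + 16·0 + 40·2 = 132
T: 24·4 + 20·4 + 3·0 + 16·3 + 40·0 = 224
S: 24·2 + 20·0 + 3·3 + 16·2 + 40·3 = 209
Q: 24·1 + 20·1 + 3·1 + 16·1 + 40·4 = 223
R: 24·3 + 20·3 + 3·2 + 16·4 + 40·1 = 242
R has the highest Borda score (242).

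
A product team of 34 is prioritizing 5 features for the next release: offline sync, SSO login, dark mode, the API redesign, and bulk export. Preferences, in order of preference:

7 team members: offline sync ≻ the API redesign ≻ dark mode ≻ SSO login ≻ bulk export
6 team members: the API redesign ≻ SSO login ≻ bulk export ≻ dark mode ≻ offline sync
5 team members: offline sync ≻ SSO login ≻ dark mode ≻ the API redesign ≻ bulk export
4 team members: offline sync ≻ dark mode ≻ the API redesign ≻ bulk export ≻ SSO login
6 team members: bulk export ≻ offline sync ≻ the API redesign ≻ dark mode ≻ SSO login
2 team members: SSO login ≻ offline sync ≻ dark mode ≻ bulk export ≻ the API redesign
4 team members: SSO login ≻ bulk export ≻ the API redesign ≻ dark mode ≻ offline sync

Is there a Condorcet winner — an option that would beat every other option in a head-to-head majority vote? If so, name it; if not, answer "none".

offline sync

offline sync vs SSO login: 22–12 for offline sync.
offline sync vs dark mode: 24–10 for offline sync.
offline sync vs the API redesign: 24–10 for offline sync.
offline sync vs bulk export: 18–16 for offline sync.
offline sync beats every other option head-to-head.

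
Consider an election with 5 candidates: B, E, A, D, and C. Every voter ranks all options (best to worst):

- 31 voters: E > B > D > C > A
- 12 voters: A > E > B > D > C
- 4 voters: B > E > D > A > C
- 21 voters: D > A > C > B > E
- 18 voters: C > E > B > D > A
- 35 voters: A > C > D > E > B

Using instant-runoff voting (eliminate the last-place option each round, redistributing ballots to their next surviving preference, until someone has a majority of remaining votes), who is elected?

A

Round 1: B 4, E 31, A 47, D 21, C 18. Eliminate B.
Round 2: E 35, A 47, D 21, C 18. Eliminate C.
Round 3: E 53, A 47, D 21. Eliminate D.
Round 4: E 53, A 68. A has a majority.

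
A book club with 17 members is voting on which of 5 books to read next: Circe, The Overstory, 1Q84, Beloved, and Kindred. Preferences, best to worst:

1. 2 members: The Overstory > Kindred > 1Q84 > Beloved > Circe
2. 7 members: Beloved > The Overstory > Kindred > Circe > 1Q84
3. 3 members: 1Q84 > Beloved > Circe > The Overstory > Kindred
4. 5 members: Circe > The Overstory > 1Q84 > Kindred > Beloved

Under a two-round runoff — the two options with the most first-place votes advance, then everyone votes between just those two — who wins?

Round 1 first-place votes: Circe 5, The Overstory 2, 1Q84 3, Beloved 7, Kindred 0.
Beloved and Circe advance.
Runoff: Beloved is preferred to Circe by 12 voters; Circe by 5.
Beloved wins the runoff.

Beloved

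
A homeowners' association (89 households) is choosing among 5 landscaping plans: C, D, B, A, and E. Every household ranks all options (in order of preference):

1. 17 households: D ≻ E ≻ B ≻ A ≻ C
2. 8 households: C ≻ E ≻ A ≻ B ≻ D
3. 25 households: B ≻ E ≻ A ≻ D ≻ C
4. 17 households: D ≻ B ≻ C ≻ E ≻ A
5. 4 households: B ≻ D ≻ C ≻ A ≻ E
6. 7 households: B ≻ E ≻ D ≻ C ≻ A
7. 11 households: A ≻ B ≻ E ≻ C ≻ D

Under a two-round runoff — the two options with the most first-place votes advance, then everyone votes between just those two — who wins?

Round 1 first-place votes: C 8, D 34, B 36, A 11, E 0.
B and D advance.
Runoff: B is preferred to D by 55 voters; D by 34.
B wins the runoff.

B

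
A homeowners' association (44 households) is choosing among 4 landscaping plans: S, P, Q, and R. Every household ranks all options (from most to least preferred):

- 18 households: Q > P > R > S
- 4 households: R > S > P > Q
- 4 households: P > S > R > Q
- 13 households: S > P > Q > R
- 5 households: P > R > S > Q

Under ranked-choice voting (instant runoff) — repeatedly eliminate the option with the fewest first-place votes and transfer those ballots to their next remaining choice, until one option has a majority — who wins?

Round 1: S 13, P 9, Q 18, R 4. Eliminate R.
Round 2: S 17, P 9, Q 18. Eliminate P.
Round 3: S 26, Q 18. S has a majority.

S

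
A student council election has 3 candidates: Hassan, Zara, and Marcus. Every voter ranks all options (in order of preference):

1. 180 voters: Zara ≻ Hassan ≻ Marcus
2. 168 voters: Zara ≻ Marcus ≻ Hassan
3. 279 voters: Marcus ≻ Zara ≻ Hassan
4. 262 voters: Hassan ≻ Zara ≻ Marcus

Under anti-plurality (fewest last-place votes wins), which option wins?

Last-place votes: Hassan 447, Zara 0, Marcus 442.
Zara is ranked last by the fewest voters, so Zara wins.

Zara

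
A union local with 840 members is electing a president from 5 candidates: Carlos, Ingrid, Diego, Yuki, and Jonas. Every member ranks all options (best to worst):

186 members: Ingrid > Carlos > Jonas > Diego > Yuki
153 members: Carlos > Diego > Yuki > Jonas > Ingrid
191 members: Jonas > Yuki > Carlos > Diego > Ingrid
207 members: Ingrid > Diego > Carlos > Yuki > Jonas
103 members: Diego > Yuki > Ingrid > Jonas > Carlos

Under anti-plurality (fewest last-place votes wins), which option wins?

Last-place votes: Carlos 103, Ingrid 344, Diego 0, Yuki 186, Jonas 207.
Diego is ranked last by the fewest voters, so Diego wins.

Diego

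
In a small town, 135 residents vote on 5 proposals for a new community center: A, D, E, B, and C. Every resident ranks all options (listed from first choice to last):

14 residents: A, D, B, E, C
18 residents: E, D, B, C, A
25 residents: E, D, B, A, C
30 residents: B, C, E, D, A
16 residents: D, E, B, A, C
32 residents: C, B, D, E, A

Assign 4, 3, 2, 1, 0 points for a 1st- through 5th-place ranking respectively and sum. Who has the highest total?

B

A: 14·4 + 18·0 + 25·1 + 30·0 + 16·1 + 32·0 = 97
D: 14·3 + 18·3 + 25·3 + 30·1 + 16·4 + 32·2 = 329
E: 14·1 + 18·4 + 25·4 + 30·2 + 16·3 + 32·1 = 326
B: 14·2 + 18·2 + 25·2 + 30·4 + 16·2 + 32·3 = 362
C: 14·0 + 18·1 + 25·0 + 30·3 + 16·0 + 32·4 = 236
B has the highest Borda score (362).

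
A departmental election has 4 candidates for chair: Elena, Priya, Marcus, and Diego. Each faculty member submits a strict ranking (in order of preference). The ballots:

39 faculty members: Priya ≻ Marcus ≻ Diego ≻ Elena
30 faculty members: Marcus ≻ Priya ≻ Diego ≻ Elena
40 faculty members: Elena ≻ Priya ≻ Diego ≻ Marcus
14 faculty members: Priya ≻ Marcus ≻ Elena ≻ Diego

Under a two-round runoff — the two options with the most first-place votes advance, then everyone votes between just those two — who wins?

Round 1 first-place votes: Elena 40, Priya 53, Marcus 30, Diego 0.
Priya and Elena advance.
Runoff: Priya is preferred to Elena by 83 voters; Elena by 40.
Priya wins the runoff.

Priya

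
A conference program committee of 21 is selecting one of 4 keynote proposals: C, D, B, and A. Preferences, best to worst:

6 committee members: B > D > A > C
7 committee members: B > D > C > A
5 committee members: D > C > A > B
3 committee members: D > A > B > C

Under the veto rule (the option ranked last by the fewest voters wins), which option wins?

Last-place votes: C 9, D 0, B 5, A 7.
D is ranked last by the fewest voters, so D wins.

D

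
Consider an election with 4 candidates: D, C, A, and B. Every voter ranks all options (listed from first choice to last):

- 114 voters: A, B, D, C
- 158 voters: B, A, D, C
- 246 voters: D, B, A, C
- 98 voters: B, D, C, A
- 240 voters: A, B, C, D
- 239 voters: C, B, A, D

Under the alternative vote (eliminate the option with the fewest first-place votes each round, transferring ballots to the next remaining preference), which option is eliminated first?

Round 1: D 246, C 239, A 354, B 256. Eliminate C.

C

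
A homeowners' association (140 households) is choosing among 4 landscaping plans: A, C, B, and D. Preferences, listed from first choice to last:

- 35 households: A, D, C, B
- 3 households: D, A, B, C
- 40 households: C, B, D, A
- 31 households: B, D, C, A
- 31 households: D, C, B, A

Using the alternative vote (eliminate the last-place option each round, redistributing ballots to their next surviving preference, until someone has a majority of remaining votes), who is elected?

Round 1: A 35, C 40, B 31, D 34. Eliminate B.
Round 2: A 35, C 40, D 65. Eliminate A.
Round 3: C 40, D 100. D has a majority.

D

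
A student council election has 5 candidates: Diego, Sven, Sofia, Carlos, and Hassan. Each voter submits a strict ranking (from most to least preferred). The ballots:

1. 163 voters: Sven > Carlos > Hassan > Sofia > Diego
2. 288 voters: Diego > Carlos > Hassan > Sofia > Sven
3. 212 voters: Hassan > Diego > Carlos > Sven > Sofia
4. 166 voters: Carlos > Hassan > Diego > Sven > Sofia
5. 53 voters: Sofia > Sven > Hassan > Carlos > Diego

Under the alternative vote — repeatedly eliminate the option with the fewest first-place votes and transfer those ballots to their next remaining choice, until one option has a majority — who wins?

Hassan

Round 1: Diego 288, Sven 163, Sofia 53, Carlos 166, Hassan 212. Eliminate Sofia.
Round 2: Diego 288, Sven 216, Carlos 166, Hassan 212. Eliminate Carlos.
Round 3: Diego 288, Sven 216, Hassan 378. Eliminate Sven.
Round 4: Diego 288, Hassan 594. Hassan has a majority.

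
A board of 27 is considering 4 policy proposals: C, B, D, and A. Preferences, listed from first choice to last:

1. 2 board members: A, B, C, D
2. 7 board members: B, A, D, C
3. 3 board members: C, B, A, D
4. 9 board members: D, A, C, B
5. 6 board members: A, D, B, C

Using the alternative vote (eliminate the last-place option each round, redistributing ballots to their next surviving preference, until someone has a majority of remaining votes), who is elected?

D

Round 1: C 3, B 7, D 9, A 8. Eliminate C.
Round 2: B 10, D 9, A 8. Eliminate A.
Round 3: B 12, D 15. D has a majority.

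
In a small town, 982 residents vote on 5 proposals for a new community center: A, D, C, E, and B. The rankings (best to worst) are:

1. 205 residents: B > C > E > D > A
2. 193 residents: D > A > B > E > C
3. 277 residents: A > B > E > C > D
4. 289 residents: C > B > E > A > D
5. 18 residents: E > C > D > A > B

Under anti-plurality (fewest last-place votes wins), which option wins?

Last-place votes: A 205, D 566, C 193, E 0, B 18.
E is ranked last by the fewest voters, so E wins.

E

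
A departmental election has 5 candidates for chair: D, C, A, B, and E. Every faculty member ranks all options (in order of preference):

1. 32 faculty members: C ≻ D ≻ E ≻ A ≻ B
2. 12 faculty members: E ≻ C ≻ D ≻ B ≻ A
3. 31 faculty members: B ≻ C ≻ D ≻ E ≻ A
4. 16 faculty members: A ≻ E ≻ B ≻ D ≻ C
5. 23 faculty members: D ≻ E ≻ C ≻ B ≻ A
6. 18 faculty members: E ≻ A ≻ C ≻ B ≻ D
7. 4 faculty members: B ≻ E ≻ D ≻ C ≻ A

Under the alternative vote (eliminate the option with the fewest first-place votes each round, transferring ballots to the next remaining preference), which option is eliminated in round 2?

D

Round 1: D 23, C 32, A 16, B 35, E 30. Eliminate A.
Round 2: D 23, C 32, B 35, E 46. Eliminate D.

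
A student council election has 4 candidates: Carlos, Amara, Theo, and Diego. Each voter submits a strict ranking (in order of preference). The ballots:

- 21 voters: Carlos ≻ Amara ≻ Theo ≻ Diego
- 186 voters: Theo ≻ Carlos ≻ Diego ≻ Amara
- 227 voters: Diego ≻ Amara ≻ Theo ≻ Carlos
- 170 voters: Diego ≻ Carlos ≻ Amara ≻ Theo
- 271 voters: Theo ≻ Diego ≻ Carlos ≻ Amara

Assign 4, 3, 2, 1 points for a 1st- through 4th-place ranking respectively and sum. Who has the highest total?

Carlos: 21·4 + 186·3 + 227·1 + 170·3 + 271·2 = 1921
Amara: 21·3 + 186·1 + 227·3 + 170·2 + 271·1 = 1541
Theo: 21·2 + 186·4 + 227·2 + 170·1 + 271·4 = 2494
Diego: 21·1 + 186·2 + 227·4 + 170·4 + 271·3 = 2794
Diego has the highest Borda score (2794).

Diego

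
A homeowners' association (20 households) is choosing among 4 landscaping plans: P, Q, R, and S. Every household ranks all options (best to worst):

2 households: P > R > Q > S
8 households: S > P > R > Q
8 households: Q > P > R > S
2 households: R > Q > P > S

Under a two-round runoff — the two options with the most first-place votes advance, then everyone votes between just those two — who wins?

Round 1 first-place votes: P 2, Q 8, R 2, S 8.
S and Q advance.
Runoff: S is preferred to Q by 8 voters; Q by 12.
Q wins the runoff.

Q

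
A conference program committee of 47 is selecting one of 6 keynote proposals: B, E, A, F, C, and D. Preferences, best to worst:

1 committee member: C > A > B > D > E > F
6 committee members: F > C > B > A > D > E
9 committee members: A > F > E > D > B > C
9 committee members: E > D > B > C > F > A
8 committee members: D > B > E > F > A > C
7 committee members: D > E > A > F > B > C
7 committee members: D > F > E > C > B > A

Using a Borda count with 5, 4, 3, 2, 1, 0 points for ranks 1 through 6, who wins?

B: 1·3 + 6·3 + 9·1 + 9·3 + 8·4 + 7·1 + 7·1 = 103
E: 1·1 + 6·0 + 9·3 + 9·5 + 8·3 + 7·4 + 7·3 = 146
A: 1·4 + 6·2 + 9·5 + 9·0 + 8·1 + 7·3 + 7·0 = 90
F: 1·0 + 6·5 + 9·4 + 9·1 + 8·2 + 7·2 + 7·4 = 133
C: 1·5 + 6·4 + 9·0 + 9·2 + 8·0 + 7·0 + 7·2 = 61
D: 1·2 + 6·1 + 9·2 + 9·4 + 8·5 + 7·5 + 7·5 = 172
D has the highest Borda score (172).

D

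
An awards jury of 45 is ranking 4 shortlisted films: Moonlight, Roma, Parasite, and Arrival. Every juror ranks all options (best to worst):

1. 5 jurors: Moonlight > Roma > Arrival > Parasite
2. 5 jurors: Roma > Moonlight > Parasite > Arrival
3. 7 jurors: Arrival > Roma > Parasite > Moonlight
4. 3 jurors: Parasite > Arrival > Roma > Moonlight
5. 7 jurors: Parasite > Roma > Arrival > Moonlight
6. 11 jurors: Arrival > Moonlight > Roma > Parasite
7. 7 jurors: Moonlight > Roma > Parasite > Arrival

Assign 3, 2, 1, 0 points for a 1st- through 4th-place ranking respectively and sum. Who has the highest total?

Roma

Moonlight: 5·3 + 5·2 + 7·0 + 3·0 + 7·0 + 11·2 + 7·3 = 68
Roma: 5·2 + 5·3 + 7·2 + 3·1 + 7·2 + 11·1 + 7·2 = 81
Parasite: 5·0 + 5·1 + 7·1 + 3·3 + 7·3 + 11·0 + 7·1 = 49
Arrival: 5·1 + 5·0 + 7·3 + 3·2 + 7·1 + 11·3 + 7·0 = 72
Roma has the highest Borda score (81).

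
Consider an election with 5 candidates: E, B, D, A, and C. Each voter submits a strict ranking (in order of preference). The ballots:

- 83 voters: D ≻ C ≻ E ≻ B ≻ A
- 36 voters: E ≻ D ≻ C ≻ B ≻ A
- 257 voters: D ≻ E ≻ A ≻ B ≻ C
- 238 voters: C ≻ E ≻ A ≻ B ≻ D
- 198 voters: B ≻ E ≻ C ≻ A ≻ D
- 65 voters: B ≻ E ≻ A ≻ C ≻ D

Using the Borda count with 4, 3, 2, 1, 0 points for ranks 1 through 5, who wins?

E: 83·2 + 36·4 + 257·3 + 238·3 + 198·3 + 65·3 = 2584
B: 83·1 + 36·1 + 257·1 + 238·1 + 198·4 + 65·4 = 1666
D: 83·4 + 36·3 + 257·4 + 238·0 + 198·0 + 65·0 = 1468
A: 83·0 + 36·0 + 257·2 + 238·2 + 198·1 + 65·2 = 1318
C: 83·3 + 36·2 + 257·0 + 238·4 + 198·2 + 65·1 = 1734
E has the highest Borda score (2584).

E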